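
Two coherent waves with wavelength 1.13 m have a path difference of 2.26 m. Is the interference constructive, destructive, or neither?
constructive — path difference = 2λ, a whole number of wavelengths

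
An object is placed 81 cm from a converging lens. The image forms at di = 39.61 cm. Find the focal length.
1/f = 1/do + 1/di → f = 26.6 cm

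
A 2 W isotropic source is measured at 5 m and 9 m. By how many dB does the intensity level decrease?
Δβ = 20·log₁₀(r₂/r₁) = 5.105 dB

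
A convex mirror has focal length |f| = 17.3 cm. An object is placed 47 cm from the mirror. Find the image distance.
f = −17.3 cm (convex); 1/di = 1/f − 1/do → di = -12.65 cm (virtual image, behind mirror)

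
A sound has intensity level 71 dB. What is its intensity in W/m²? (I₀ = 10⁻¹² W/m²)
I = I₀·10^(β/10) = 1.26 × 10⁻⁵ W/m²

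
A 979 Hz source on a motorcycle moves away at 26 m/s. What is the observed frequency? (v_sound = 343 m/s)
f_obs = f·v/(v + v_s) = 910 Hz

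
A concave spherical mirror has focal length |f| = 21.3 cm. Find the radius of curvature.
R = 2|f| = 42.6 cm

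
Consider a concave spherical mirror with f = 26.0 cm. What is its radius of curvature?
R = 2|f| = 52 cm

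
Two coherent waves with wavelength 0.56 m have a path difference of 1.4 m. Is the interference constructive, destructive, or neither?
destructive — path difference = 2.5λ, an odd multiple of λ/2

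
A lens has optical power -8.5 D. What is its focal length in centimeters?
f = 1/P = -11.76 cm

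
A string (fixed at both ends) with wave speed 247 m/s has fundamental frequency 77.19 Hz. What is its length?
L = v/(2f₁) = 1.6 m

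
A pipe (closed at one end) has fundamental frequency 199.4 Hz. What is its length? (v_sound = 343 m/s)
L = v/(4f₁) = 0.43 m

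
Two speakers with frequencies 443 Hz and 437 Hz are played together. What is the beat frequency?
6 Hz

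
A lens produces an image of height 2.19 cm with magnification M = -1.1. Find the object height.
ho = |hi|/|M| = 1.991 cm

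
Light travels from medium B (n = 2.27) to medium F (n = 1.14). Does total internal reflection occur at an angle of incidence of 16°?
θc = arcsin(n₂/n₁) = 30.15°; 16° < θc, so no — the ray refracts.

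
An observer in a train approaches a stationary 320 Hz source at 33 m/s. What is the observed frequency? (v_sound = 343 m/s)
f_obs = f·(v + v_o)/v = 350.8 Hz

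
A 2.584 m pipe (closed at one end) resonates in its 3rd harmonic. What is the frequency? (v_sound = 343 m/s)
fₙ = nv/(4L) = 99.55 Hz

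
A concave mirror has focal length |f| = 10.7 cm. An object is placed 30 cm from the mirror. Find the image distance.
f = +10.7 cm (concave); 1/di = 1/f − 1/do → di = 16.63 cm (real image, in front of mirror)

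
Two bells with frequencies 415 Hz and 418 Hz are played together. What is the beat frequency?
3 Hz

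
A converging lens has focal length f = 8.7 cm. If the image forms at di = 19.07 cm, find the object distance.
1/do = 1/f − 1/di → do = 16 cm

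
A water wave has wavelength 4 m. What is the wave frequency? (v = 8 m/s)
f = v/λ = 2 Hz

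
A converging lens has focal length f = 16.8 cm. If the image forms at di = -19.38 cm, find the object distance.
1/do = 1/f − 1/di → do = 8.999 cm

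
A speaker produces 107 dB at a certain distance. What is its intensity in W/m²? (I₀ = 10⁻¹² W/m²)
I = I₀·10^(β/10) = 5.01 × 10⁻² W/m²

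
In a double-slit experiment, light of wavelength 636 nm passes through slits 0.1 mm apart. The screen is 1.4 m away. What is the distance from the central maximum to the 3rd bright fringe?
y = mλL/d = 26.71 mm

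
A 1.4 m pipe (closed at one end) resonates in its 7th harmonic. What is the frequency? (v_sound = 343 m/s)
fₙ = nv/(4L) = 428.8 Hz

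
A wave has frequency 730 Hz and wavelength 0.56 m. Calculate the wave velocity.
v = fλ = 408.8 m/s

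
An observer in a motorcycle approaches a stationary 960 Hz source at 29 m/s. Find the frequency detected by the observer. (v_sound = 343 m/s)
f_obs = f·(v + v_o)/v = 1041 Hz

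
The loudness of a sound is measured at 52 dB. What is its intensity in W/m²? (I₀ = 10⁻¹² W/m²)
I = I₀·10^(β/10) = 1.58 × 10⁻⁷ W/m²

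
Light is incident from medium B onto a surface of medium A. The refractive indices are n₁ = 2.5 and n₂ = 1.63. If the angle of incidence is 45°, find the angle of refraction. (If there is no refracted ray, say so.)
sin θ₂ = (n₁/n₂)·sin θ₁ = 1.085 > 1, so there is no refracted ray — the light undergoes total internal reflection.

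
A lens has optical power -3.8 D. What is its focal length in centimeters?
f = 1/P = -26.32 cm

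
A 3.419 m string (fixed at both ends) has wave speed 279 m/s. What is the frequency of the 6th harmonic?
fₙ = nv/(2L) = 244.8 Hz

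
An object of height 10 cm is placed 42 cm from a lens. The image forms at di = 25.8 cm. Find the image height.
hi = (-di/do) × ho = -6.143 cm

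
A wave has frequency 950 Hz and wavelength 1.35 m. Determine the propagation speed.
v = fλ = 1282 m/s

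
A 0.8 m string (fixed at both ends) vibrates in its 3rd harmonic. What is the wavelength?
λₙ = 2L/n = 0.5333 m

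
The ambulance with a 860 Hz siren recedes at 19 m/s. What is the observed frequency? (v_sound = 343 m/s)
f_obs = f·v/(v + v_s) = 814.9 Hz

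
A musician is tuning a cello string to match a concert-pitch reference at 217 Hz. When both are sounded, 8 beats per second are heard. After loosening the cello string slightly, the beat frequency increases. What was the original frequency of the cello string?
209 Hz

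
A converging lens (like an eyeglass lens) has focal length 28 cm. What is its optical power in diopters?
P = 1/f = 3.571 D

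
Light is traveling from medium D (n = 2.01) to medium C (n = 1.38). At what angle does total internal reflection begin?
θc = arcsin(n₂/n₁) = 43.36°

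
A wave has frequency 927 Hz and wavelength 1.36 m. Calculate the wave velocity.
v = fλ = 1261 m/s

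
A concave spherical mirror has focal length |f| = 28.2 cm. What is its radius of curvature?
R = 2|f| = 56.4 cm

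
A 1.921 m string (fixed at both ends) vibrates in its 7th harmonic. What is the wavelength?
λₙ = 2L/n = 0.5489 m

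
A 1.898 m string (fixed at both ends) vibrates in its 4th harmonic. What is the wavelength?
λₙ = 2L/n = 0.949 m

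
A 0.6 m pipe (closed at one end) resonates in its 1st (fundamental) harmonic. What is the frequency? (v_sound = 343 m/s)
fₙ = nv/(4L) = 142.9 Hz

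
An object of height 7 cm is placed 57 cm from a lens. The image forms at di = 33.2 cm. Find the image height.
hi = (-di/do) × ho = -4.077 cm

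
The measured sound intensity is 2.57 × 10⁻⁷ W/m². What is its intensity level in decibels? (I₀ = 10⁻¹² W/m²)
β = 10·log₁₀(I/I₀) = 54.1 dB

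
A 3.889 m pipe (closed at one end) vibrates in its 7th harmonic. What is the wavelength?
λₙ = 4L/n = 2.222 m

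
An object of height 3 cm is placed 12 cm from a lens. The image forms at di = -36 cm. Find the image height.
hi = (-di/do) × ho = 9 cm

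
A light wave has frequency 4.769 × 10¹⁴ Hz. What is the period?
T = 1/f = 2.097 × 10⁻¹⁵ s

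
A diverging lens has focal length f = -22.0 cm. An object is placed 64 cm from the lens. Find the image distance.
1/di = 1/f − 1/do → di = -16.37 cm (virtual image)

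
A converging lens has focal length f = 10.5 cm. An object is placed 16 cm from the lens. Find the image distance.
1/di = 1/f − 1/do → di = 30.55 cm (real image)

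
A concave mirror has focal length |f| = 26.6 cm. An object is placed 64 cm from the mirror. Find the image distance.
f = +26.6 cm (concave); 1/di = 1/f − 1/do → di = 45.52 cm (real image, in front of mirror)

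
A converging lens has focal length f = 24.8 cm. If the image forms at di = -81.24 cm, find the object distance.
1/do = 1/f − 1/di → do = 19 cm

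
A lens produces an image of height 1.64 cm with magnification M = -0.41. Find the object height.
ho = |hi|/|M| = 4 cm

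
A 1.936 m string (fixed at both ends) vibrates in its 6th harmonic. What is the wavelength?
λₙ = 2L/n = 0.6453 m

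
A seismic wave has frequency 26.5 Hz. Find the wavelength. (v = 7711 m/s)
λ = v/f = 291 m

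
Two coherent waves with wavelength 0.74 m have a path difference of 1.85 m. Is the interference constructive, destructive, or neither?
destructive — path difference = 2.5λ, an odd multiple of λ/2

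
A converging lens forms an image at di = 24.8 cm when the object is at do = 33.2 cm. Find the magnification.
M = −di/do = -0.747 (inverted image)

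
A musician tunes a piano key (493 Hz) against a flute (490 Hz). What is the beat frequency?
3 Hz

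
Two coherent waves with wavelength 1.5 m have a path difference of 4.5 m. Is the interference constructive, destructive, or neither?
constructive — path difference = 3λ, a whole number of wavelengths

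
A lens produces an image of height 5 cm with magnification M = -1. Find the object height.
ho = |hi|/|M| = 5 cm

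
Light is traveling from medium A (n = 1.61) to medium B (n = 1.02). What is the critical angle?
θc = arcsin(n₂/n₁) = 39.31°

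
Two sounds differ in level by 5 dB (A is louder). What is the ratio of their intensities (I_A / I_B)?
I_A/I_B = 10^(Δβ/10) = 3.162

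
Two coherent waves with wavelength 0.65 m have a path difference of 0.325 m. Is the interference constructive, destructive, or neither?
destructive — path difference = 0.5λ, an odd multiple of λ/2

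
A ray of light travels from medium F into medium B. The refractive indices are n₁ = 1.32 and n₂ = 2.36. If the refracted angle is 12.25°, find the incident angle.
sin θ₁ = (n₂/n₁)·sin θ₂ → θ₁ = 22.29°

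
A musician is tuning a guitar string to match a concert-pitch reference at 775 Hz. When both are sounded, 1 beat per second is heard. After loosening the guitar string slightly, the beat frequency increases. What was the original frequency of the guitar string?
774 Hz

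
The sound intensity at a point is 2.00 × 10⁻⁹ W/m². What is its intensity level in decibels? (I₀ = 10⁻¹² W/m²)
β = 10·log₁₀(I/I₀) = 33.01 dB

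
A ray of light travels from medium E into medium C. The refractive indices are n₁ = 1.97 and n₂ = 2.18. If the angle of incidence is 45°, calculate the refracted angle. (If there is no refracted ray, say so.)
sin θ₂ = (n₁/n₂)·sin θ₁ = 0.639 → θ₂ = 39.72°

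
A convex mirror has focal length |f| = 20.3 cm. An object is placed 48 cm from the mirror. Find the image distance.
f = −20.3 cm (convex); 1/di = 1/f − 1/do → di = -14.27 cm (virtual image, behind mirror)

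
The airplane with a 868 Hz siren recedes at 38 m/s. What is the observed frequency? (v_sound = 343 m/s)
f_obs = f·v/(v + v_s) = 781.4 Hz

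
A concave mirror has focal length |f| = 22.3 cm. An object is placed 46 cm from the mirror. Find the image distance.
f = +22.3 cm (concave); 1/di = 1/f − 1/do → di = 43.28 cm (real image, in front of mirror)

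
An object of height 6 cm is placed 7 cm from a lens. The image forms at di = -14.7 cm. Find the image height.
hi = (-di/do) × ho = 12.6 cm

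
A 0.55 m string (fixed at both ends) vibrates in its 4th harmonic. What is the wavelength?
λₙ = 2L/n = 0.275 m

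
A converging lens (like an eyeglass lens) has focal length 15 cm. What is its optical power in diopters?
P = 1/f = 6.667 D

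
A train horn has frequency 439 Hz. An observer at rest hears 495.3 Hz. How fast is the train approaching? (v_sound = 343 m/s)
v_s = v·(1 − f/f_obs) = 38.99 m/s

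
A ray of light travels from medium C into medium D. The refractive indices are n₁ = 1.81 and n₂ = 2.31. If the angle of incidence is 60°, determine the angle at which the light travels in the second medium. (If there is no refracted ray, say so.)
sin θ₂ = (n₁/n₂)·sin θ₁ = 0.6786 → θ₂ = 42.73°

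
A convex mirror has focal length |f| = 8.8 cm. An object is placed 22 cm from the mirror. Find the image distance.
f = −8.8 cm (convex); 1/di = 1/f − 1/do → di = -6.286 cm (virtual image, behind mirror)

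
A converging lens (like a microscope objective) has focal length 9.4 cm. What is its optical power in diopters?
P = 1/f = 10.64 D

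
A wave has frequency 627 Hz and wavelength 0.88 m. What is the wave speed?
v = fλ = 551.8 m/s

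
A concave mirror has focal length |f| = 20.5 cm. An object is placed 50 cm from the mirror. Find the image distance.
f = +20.5 cm (concave); 1/di = 1/f − 1/do → di = 34.75 cm (real image, in front of mirror)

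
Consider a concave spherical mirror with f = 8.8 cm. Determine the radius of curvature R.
R = 2|f| = 17.6 cm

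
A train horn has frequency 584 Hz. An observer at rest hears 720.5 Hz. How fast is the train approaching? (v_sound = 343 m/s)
v_s = v·(1 − f/f_obs) = 64.98 m/s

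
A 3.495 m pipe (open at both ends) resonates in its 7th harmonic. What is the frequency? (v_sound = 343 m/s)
fₙ = nv/(2L) = 343.5 Hz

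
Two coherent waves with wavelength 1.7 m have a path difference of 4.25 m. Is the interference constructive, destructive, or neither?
destructive — path difference = 2.5λ, an odd multiple of λ/2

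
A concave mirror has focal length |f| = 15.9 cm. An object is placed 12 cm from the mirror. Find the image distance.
f = +15.9 cm (concave); 1/di = 1/f − 1/do → di = -48.92 cm (virtual image, behind mirror)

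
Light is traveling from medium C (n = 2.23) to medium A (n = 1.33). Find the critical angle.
θc = arcsin(n₂/n₁) = 36.61°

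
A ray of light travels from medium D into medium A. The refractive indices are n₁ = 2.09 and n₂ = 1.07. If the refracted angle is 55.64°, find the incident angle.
sin θ₁ = (n₂/n₁)·sin θ₂ → θ₁ = 25°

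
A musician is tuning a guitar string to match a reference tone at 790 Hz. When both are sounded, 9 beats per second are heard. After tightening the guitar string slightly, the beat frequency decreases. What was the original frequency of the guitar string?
781 Hz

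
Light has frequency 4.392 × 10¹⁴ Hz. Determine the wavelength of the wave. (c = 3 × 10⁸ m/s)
λ = c/f = 683.1 nm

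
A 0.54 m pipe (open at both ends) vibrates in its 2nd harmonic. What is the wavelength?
λₙ = 2L/n = 0.54 m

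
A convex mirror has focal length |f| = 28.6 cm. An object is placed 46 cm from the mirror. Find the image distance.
f = −28.6 cm (convex); 1/di = 1/f − 1/do → di = -17.64 cm (virtual image, behind mirror)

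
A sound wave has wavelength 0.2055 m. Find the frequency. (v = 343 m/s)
f = v/λ = 1669 Hz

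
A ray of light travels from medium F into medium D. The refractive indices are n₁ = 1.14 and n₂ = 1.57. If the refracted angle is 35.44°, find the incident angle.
sin θ₁ = (n₂/n₁)·sin θ₂ → θ₁ = 52.99°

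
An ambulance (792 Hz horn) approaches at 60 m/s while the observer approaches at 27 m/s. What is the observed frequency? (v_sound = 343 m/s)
f_obs = f·(v + v_o)/(v − v_s) = 1035 Hz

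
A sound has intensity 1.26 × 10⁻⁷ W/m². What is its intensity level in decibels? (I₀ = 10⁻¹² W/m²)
β = 10·log₁₀(I/I₀) = 51 dB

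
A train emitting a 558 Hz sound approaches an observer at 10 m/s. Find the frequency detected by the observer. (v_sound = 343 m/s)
f_obs = f·v/(v − v_s) = 574.8 Hz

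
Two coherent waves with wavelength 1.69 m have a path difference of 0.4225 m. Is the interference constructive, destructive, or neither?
neither (partial) — path difference = 0.25λ, neither a whole number of wavelengths nor an odd multiple of λ/2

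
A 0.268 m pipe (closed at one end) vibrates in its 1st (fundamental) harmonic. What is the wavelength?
λₙ = 4L/n = 1.072 m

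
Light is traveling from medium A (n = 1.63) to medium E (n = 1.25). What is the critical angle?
θc = arcsin(n₂/n₁) = 50.07°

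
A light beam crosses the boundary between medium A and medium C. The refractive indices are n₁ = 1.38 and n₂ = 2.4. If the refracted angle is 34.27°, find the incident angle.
sin θ₁ = (n₂/n₁)·sin θ₂ → θ₁ = 78.32°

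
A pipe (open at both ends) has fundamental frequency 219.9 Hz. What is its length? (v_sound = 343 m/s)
L = v/(2f₁) = 0.7799 m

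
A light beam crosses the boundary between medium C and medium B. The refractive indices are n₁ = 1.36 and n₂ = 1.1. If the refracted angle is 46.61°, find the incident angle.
sin θ₁ = (n₂/n₁)·sin θ₂ → θ₁ = 36°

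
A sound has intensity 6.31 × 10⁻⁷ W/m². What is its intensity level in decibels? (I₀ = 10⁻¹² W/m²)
β = 10·log₁₀(I/I₀) = 58 dB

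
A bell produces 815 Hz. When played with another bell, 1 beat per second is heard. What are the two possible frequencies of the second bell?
f₂ = 815 ± 1 Hz → 816 Hz or 814 Hz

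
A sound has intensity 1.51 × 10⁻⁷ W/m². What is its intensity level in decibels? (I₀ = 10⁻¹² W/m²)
β = 10·log₁₀(I/I₀) = 51.79 dB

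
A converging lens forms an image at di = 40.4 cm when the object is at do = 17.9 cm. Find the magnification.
M = −di/do = -2.257 (inverted image)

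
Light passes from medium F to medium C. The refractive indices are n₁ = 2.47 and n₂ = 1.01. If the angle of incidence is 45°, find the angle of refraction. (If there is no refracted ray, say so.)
sin θ₂ = (n₁/n₂)·sin θ₁ = 1.729 > 1, so there is no refracted ray — the light undergoes total internal reflection.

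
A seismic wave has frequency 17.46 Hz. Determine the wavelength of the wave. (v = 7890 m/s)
λ = v/f = 451.9 m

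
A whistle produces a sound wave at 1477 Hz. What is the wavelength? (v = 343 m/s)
λ = v/f = 0.2322 m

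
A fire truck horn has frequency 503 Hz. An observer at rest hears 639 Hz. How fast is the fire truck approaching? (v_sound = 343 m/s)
v_s = v·(1 − f/f_obs) = 73 m/s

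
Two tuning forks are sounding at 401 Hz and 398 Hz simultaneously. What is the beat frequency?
3 Hz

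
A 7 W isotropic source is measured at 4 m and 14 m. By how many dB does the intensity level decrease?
Δβ = 20·log₁₀(r₂/r₁) = 10.88 dB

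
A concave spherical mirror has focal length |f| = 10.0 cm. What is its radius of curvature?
R = 2|f| = 20 cm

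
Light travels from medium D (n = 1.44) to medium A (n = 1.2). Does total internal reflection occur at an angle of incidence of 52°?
θc = arcsin(n₂/n₁) = 56.44°; 52° < θc, so no — the ray refracts.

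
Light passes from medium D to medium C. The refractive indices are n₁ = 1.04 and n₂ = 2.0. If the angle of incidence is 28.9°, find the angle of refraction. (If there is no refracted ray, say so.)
sin θ₂ = (n₁/n₂)·sin θ₁ = 0.2513 → θ₂ = 14.55°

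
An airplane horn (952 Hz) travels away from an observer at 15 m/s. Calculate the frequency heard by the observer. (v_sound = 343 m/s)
f_obs = f·v/(v + v_s) = 912.1 Hz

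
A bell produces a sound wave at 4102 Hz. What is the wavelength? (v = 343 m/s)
λ = v/f = 0.08362 m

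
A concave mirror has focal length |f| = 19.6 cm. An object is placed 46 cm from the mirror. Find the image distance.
f = +19.6 cm (concave); 1/di = 1/f − 1/do → di = 34.15 cm (real image, in front of mirror)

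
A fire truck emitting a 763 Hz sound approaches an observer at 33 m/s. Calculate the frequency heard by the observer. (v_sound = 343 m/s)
f_obs = f·v/(v − v_s) = 844.2 Hz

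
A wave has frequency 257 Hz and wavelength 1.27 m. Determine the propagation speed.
v = fλ = 326.4 m/s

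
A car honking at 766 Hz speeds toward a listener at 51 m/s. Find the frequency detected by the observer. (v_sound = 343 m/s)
f_obs = f·v/(v − v_s) = 899.8 Hz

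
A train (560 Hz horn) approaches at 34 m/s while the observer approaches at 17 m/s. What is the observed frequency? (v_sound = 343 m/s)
f_obs = f·(v + v_o)/(v − v_s) = 652.4 Hz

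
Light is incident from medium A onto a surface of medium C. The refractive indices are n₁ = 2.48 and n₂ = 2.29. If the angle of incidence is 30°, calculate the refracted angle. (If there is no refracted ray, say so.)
sin θ₂ = (n₁/n₂)·sin θ₁ = 0.5415 → θ₂ = 32.78°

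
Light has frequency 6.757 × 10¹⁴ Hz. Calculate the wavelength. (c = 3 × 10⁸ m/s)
λ = c/f = 444 nm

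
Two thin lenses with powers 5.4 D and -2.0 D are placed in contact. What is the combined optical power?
P_total = P₁ + P₂ = 3.4 D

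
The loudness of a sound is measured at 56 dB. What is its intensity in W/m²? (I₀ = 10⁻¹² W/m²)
I = I₀·10^(β/10) = 3.98 × 10⁻⁷ W/m²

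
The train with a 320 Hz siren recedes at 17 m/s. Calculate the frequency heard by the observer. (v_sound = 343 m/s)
f_obs = f·v/(v + v_s) = 304.9 Hz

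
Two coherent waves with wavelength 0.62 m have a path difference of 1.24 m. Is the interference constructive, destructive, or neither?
constructive — path difference = 2λ, a whole number of wavelengths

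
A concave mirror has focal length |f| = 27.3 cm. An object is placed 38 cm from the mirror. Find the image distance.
f = +27.3 cm (concave); 1/di = 1/f − 1/do → di = 96.95 cm (real image, in front of mirror)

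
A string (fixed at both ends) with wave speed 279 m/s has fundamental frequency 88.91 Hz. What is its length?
L = v/(2f₁) = 1.569 m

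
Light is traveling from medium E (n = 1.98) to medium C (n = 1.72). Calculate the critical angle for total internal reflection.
θc = arcsin(n₂/n₁) = 60.31°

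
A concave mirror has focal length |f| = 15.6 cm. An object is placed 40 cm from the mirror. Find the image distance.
f = +15.6 cm (concave); 1/di = 1/f − 1/do → di = 25.57 cm (real image, in front of mirror)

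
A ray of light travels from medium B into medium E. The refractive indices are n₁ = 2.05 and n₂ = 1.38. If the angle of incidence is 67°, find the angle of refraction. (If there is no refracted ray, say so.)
sin θ₂ = (n₁/n₂)·sin θ₁ = 1.367 > 1, so there is no refracted ray — the light undergoes total internal reflection.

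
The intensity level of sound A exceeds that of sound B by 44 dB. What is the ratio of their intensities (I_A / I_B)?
I_A/I_B = 10^(Δβ/10) = 25120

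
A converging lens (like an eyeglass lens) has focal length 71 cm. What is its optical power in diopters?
P = 1/f = 1.408 D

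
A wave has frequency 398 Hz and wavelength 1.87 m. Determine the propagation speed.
v = fλ = 744.3 m/s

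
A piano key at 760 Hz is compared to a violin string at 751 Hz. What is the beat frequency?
9 Hz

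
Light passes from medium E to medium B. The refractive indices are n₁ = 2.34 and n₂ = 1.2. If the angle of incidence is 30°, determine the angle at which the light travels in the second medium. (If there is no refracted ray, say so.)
sin θ₂ = (n₁/n₂)·sin θ₁ = 0.975 → θ₂ = 77.16°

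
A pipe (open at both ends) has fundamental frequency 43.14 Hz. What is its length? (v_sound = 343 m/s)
L = v/(2f₁) = 3.975 m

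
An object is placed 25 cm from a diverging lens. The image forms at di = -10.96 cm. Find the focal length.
1/f = 1/do + 1/di → f = -19.52 cm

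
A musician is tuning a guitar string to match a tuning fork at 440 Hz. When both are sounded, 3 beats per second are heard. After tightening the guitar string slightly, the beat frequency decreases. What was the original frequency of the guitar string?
437 Hz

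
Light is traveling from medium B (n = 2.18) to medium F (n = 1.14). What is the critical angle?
θc = arcsin(n₂/n₁) = 31.53°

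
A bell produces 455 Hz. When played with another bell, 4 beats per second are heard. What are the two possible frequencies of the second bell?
f₂ = 455 ± 4 Hz → 459 Hz or 451 Hz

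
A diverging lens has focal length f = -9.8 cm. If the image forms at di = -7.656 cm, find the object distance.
1/do = 1/f − 1/di → do = 34.99 cm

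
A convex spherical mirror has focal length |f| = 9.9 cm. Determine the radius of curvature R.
R = 2|f| = 19.8 cm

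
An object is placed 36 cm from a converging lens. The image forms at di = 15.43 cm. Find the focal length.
1/f = 1/do + 1/di → f = 10.8 cm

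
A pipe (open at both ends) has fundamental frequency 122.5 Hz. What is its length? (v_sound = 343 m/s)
L = v/(2f₁) = 1.4 m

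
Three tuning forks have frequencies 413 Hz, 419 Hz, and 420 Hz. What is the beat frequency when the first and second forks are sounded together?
6 Hz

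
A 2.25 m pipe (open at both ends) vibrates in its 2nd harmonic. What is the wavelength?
λₙ = 2L/n = 2.25 m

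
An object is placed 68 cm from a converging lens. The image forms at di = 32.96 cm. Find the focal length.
1/f = 1/do + 1/di → f = 22.2 cm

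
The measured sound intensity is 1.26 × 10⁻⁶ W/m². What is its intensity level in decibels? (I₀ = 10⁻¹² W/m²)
β = 10·log₁₀(I/I₀) = 61 dB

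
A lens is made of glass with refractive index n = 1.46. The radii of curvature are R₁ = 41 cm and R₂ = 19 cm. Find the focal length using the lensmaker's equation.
1/f = (n − 1)(1/R₁ − 1/R₂) → f = -76.98 cm (diverging lens)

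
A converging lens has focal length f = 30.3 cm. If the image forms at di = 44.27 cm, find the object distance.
1/do = 1/f − 1/di → do = 96.02 cm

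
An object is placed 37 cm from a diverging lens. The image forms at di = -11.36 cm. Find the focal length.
1/f = 1/do + 1/di → f = -16.39 cm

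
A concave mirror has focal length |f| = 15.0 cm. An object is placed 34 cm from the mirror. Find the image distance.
f = +15.0 cm (concave); 1/di = 1/f − 1/do → di = 26.84 cm (real image, in front of mirror)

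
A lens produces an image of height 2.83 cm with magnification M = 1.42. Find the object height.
ho = |hi|/|M| = 1.993 cm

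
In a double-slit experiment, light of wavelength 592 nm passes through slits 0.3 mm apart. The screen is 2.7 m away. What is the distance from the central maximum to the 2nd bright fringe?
y = mλL/d = 10.66 mm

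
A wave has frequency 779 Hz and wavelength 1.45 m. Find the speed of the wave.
v = fλ = 1130 m/s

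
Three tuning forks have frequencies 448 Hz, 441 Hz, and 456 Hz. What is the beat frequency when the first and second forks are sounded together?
7 Hz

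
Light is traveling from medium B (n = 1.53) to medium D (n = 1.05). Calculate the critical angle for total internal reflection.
θc = arcsin(n₂/n₁) = 43.34°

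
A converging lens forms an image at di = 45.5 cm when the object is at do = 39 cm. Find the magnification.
M = −di/do = -1.167 (inverted image)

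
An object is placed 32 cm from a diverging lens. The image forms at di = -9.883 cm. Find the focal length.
1/f = 1/do + 1/di → f = -14.3 cm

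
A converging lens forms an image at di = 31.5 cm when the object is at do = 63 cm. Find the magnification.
M = −di/do = -0.5 (inverted image)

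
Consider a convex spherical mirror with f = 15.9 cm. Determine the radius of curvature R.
R = 2|f| = 31.8 cm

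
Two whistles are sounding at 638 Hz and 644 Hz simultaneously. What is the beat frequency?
6 Hz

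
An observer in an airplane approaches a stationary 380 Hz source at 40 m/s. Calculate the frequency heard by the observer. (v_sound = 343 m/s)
f_obs = f·(v + v_o)/v = 424.3 Hz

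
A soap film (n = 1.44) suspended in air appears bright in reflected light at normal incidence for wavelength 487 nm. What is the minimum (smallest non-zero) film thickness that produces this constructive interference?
2nt = (m − ½)λ with m = 1 → t = (m − ½)λ/(2n) = 84.55 nm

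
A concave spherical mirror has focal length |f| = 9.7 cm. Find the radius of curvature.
R = 2|f| = 19.4 cm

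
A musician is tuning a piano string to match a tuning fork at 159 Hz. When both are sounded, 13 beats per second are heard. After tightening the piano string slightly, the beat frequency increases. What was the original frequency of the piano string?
172 Hz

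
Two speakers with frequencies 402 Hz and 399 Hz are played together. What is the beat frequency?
3 Hz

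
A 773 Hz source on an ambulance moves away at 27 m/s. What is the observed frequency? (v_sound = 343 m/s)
f_obs = f·v/(v + v_s) = 716.6 Hz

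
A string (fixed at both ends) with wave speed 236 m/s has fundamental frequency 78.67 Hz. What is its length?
L = v/(2f₁) = 1.5 m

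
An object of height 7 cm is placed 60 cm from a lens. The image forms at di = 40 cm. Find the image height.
hi = (-di/do) × ho = -4.667 cm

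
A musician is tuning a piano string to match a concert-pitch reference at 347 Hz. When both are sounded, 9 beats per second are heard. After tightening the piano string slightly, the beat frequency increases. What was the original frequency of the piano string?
356 Hz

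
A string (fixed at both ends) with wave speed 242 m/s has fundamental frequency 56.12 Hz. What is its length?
L = v/(2f₁) = 2.156 m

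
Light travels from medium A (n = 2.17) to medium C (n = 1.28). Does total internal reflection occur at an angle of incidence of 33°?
θc = arcsin(n₂/n₁) = 36.15°; 33° < θc, so no — the ray refracts.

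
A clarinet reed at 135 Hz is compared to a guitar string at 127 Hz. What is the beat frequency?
8 Hz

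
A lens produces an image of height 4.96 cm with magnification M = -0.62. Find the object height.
ho = |hi|/|M| = 8 cm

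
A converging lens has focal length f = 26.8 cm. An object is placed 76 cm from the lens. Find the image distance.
1/di = 1/f − 1/do → di = 41.4 cm (real image)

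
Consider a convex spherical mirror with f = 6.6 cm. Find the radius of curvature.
R = 2|f| = 13.2 cm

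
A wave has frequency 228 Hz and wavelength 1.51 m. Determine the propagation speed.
v = fλ = 344.3 m/s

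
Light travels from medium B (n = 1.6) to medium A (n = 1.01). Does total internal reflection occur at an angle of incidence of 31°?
θc = arcsin(n₂/n₁) = 39.14°; 31° < θc, so no — the ray refracts.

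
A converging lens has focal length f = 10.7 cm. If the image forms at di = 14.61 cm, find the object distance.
1/do = 1/f − 1/di → do = 39.98 cm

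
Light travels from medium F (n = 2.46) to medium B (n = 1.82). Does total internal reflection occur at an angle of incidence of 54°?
θc = arcsin(n₂/n₁) = 47.72°; 54° > θc, so yes — total internal reflection.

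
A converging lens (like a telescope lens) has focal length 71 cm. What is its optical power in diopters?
P = 1/f = 1.408 D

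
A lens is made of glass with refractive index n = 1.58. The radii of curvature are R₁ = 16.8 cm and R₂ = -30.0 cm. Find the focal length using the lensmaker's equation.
1/f = (n − 1)(1/R₁ − 1/R₂) → f = 18.57 cm (converging lens)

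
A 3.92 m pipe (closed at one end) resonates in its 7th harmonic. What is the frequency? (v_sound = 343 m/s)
fₙ = nv/(4L) = 153.1 Hz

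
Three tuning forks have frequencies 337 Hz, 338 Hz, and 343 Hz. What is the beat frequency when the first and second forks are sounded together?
1 Hz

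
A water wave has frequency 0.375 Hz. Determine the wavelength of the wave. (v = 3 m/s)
λ = v/f = 8 m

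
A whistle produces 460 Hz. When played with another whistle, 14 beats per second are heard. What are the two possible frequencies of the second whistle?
f₂ = 460 ± 14 Hz → 474 Hz or 446 Hz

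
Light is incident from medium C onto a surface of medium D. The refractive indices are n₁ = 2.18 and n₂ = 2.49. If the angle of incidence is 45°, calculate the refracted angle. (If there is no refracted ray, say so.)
sin θ₂ = (n₁/n₂)·sin θ₁ = 0.6191 → θ₂ = 38.25°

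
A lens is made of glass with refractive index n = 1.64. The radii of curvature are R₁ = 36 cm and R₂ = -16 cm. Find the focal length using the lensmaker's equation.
1/f = (n − 1)(1/R₁ − 1/R₂) → f = 17.31 cm (converging lens)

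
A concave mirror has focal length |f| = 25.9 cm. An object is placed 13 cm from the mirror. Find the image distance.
f = +25.9 cm (concave); 1/di = 1/f − 1/do → di = -26.1 cm (virtual image, behind mirror)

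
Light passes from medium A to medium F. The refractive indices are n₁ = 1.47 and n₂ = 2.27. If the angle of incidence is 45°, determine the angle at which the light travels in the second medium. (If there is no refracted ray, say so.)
sin θ₂ = (n₁/n₂)·sin θ₁ = 0.4579 → θ₂ = 27.25°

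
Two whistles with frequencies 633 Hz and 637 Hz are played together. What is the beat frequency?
4 Hz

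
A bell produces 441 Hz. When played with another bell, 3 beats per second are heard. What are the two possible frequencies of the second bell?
f₂ = 441 ± 3 Hz → 444 Hz or 438 Hz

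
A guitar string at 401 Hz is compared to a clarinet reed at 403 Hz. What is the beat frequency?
2 Hz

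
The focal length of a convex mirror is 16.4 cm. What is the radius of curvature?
R = 2|f| = 32.8 cm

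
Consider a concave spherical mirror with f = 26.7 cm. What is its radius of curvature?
R = 2|f| = 53.4 cm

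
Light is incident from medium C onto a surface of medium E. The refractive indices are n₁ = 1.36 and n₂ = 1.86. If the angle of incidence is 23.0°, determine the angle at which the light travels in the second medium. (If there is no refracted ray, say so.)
sin θ₂ = (n₁/n₂)·sin θ₁ = 0.2857 → θ₂ = 16.6°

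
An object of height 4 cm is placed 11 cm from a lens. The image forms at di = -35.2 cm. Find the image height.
hi = (-di/do) × ho = 12.8 cm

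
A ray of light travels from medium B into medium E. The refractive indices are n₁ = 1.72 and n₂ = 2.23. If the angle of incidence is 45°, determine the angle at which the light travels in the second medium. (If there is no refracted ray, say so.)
sin θ₂ = (n₁/n₂)·sin θ₁ = 0.5454 → θ₂ = 33.05°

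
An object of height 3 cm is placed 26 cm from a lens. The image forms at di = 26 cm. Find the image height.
hi = (-di/do) × ho = -3 cm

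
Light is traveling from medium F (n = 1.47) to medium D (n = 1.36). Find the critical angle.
θc = arcsin(n₂/n₁) = 67.69°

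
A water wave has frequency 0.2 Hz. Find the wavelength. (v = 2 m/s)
λ = v/f = 10 m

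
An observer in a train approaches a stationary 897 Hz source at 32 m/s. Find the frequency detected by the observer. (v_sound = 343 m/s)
f_obs = f·(v + v_o)/v = 980.7 Hz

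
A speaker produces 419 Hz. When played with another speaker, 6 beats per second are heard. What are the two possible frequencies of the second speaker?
f₂ = 419 ± 6 Hz → 425 Hz or 413 Hz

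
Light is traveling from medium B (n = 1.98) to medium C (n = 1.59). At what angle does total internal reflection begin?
θc = arcsin(n₂/n₁) = 53.42°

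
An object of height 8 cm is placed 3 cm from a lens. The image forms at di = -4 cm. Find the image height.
hi = (-di/do) × ho = 10.67 cm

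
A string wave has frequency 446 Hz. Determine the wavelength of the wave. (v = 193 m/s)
λ = v/f = 0.4327 m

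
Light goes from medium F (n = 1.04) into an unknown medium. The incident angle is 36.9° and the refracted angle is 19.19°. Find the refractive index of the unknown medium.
n₂ = n₁·sin θ₁ / sin θ₂ = 1.9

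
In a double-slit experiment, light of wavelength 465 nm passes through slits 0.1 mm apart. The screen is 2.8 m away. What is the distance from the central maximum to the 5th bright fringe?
y = mλL/d = 65.1 mm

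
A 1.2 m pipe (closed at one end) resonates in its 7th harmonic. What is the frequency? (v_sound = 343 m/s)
fₙ = nv/(4L) = 500.2 Hz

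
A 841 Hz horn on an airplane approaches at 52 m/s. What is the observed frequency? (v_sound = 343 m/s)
f_obs = f·v/(v − v_s) = 991.3 Hz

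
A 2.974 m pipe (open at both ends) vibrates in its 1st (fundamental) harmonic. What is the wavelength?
λₙ = 2L/n = 5.948 m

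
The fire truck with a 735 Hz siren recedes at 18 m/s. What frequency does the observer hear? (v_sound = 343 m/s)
f_obs = f·v/(v + v_s) = 698.4 Hz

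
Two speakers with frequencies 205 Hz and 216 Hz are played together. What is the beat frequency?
11 Hz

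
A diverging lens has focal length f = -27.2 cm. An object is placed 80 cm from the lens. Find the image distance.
1/di = 1/f − 1/do → di = -20.3 cm (virtual image)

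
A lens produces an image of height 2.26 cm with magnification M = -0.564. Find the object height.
ho = |hi|/|M| = 4.007 cm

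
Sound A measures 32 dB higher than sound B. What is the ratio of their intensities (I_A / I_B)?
I_A/I_B = 10^(Δβ/10) = 1585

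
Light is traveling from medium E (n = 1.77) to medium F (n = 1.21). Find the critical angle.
θc = arcsin(n₂/n₁) = 43.13°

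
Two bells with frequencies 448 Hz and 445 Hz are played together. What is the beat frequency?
3 Hz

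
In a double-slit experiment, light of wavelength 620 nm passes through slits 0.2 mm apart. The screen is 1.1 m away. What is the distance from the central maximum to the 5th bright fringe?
y = mλL/d = 17.05 mm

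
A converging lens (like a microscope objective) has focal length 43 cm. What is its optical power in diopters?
P = 1/f = 2.326 D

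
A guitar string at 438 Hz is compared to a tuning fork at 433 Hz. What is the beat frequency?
5 Hz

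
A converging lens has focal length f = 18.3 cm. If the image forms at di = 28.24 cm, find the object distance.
1/do = 1/f − 1/di → do = 51.99 cm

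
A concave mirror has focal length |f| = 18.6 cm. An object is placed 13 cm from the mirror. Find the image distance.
f = +18.6 cm (concave); 1/di = 1/f − 1/do → di = -43.18 cm (virtual image, behind mirror)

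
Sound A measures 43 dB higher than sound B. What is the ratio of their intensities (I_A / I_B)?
I_A/I_B = 10^(Δβ/10) = 19950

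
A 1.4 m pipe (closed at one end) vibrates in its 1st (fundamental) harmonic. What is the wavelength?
λₙ = 4L/n = 5.6 m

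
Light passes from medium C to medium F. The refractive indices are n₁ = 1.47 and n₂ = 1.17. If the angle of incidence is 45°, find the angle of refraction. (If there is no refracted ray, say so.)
sin θ₂ = (n₁/n₂)·sin θ₁ = 0.8884 → θ₂ = 62.67°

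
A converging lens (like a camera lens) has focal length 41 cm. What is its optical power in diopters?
P = 1/f = 2.439 D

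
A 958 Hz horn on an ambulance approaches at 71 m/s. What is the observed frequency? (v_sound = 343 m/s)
f_obs = f·v/(v − v_s) = 1208 Hz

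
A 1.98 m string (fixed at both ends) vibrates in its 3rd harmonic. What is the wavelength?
λₙ = 2L/n = 1.32 m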